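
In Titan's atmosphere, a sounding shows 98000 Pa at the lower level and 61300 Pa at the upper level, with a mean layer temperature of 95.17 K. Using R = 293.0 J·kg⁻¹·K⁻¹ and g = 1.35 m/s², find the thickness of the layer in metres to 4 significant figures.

Hypsometric equation: Δz = (R T̄/g) ln(P₁/P₂).
R T̄/g = 293.0 × 95.17 / 1.35 = 20655 m.
ln(98000/61300) = ln(1.5987) = 0.46919.
Δz = 20655 × 0.46919 = 9691.1 m.

Δz ≈ 9691 m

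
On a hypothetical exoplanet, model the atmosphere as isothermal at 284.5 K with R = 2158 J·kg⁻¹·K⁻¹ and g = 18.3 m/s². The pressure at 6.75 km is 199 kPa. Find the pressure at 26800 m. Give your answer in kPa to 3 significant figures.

Scale height: H = RT/g = 2158 × 284.5 / 18.3 = 33549 m.
Between two levels, P₂ = P₁ exp(−Δz/H) with Δz = z₂ − z₁.
Δz = 26800 − 6750.0 = 20050 m; Δz/H = 20050/33549 = 0.59763.
P₂ = 199 × exp(−0.59763) = 199 × 0.55011 = 109.47 kPa.

P ≈ 109 kPa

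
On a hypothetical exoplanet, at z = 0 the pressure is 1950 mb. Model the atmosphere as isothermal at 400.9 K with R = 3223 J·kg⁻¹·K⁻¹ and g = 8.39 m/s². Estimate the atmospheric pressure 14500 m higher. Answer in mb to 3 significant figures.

P ≈ 1770 mb

Scale height: H = RT/g = 3223 × 400.9 / 8.39 = 154000 m.
Barometric formula: P = P₀ exp(−z/H).
z/H = 14500/154000 = 0.094156; exp(−0.094156) = 0.91014.
P = 1950 × 0.91014 = 1774.8 mb.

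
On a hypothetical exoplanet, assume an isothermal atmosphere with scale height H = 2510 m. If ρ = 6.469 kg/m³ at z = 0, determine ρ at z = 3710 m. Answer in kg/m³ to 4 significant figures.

In an isothermal atmosphere, density decays like pressure: ρ = ρ₀ exp(−z/H).
z/H = 3710.0/2510.0 = 1.4781; exp(−1.4781) = 0.22807.
ρ = 6.469 × 0.22807 = 1.4754 kg/m³.

ρ ≈ 1.475 kg/m³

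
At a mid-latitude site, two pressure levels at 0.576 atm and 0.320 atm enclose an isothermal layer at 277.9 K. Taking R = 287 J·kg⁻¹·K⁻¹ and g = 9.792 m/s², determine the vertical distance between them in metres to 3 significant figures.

Hypsometric equation: Δz = (R T̄/g) ln(P₁/P₂).
R T̄/g = 287 × 277.9 / 9.792 = 8145.1 m.
ln(0.576/0.320) = ln(1.8000) = 0.58779.
Δz = 8145.1 × 0.58779 = 4787.6 m.

Δz ≈ 4790 m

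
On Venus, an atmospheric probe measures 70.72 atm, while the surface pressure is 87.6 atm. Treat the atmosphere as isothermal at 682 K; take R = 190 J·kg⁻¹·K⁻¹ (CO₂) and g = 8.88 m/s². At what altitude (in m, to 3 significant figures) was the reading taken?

z ≈ 3120 m

Scale height: H = RT/g = 190 × 682 / 8.88 = 14592 m.
Invert the barometric formula: z = H ln(P₀/P).
P₀/P = 87.6/70.72 = 1.2387; ln(1.2387) = 0.21406.
z = 14592 × 0.21406 = 3123.6 m.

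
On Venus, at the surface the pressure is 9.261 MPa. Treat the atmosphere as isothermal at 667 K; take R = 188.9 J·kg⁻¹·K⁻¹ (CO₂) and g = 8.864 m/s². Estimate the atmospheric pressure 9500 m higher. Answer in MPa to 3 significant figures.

Scale height: H = RT/g = 188.9 × 667 / 8.864 = 14214 m.
Barometric formula: P = P₀ exp(−z/H).
z/H = 9500.0/14214 = 0.66836; exp(−0.66836) = 0.51255.
P = 9.261 × 0.51255 = 4.7467 MPa.

P ≈ 4.75 MPa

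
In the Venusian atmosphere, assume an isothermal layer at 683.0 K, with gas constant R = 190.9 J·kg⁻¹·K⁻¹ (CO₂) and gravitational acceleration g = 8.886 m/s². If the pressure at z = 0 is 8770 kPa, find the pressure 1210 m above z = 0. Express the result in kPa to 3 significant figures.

Scale height: H = RT/g = 190.9 × 683.0 / 8.886 = 14673 m.
Barometric formula: P = P₀ exp(−z/H).
z/H = 1210.0/14673 = 0.082464; exp(−0.082464) = 0.92084.
P = 8770 × 0.92084 = 8075.8 kPa.

P ≈ 8080 kPa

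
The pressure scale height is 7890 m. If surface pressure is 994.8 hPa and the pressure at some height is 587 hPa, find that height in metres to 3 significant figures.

z ≈ 4160 m

Invert the barometric formula: z = H ln(P₀/P).
P₀/P = 994.8/587 = 1.6947; ln(1.6947) = 0.52751.
z = 7890.0 × 0.52751 = 4162.1 m.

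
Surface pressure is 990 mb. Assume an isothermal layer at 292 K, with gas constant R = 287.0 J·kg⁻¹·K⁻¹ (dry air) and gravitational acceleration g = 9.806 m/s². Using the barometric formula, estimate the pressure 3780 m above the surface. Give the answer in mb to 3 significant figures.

P ≈ 636 mb

Scale height: H = RT/g = 287.0 × 292 / 9.806 = 8546.2 m.
Barometric formula: P = P₀ exp(−z/H).
z/H = 3780.0/8546.2 = 0.44230; exp(−0.44230) = 0.64256.
P = 990 × 0.64256 = 636.13 mb.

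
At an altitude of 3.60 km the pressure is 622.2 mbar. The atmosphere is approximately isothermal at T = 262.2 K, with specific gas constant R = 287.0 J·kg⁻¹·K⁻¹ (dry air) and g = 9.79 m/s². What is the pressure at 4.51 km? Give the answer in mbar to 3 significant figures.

P ≈ 553 mbar

Scale height: H = RT/g = 287.0 × 262.2 / 9.79 = 7686.6 m.
Between two levels, P₂ = P₁ exp(−Δz/H) with Δz = z₂ − z₁.
Δz = 4510.0 − 3600.0 = 910.00 m; Δz/H = 910.00/7686.6 = 0.11839.
P₂ = 622.2 × exp(−0.11839) = 622.2 × 0.88835 = 552.73 mbar.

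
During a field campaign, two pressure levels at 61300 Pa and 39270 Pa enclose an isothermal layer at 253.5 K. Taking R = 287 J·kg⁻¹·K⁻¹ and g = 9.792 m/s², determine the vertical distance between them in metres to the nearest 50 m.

Hypsometric equation: Δz = (R T̄/g) ln(P₁/P₂).
R T̄/g = 287 × 253.5 / 9.792 = 7430.0 m.
ln(61300/39270) = ln(1.5610) = 0.44533.
Δz = 7430.0 × 0.44533 = 3308.8 m.

Δz ≈ 3300 m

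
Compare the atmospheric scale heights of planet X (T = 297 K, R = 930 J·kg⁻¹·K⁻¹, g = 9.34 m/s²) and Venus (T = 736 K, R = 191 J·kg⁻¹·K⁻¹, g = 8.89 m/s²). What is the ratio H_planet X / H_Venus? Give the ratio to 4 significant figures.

H_planet X/H_Venus ≈ 1.870

H = RT/g for each body.
H_planet X = 930 × 297 / 9.34 = 29573 m.
H_Venus = 191 × 736 / 8.89 = 15813 m.
H_planet X/H_Venus = 29573/15813 = 1.8702.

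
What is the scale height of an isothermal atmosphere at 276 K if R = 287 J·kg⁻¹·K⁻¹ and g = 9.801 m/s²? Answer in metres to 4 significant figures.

The scale height of an isothermal atmosphere is H = RT/g.
H = 287 × 276 / 9.801 = 79212/9.801 = 8082.0 m.

H ≈ 8082 m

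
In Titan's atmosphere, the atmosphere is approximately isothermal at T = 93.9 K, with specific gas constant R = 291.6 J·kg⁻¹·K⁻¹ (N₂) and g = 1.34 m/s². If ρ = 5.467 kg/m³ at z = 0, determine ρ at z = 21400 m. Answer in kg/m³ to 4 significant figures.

Scale height: H = RT/g = 291.6 × 93.9 / 1.34 = 20434 m.
In an isothermal atmosphere, density decays like pressure: ρ = ρ₀ exp(−z/H).
z/H = 21400/20434 = 1.0473; exp(−1.0473) = 0.35088.
ρ = 5.467 × 0.35088 = 1.9183 kg/m³.

ρ ≈ 1.918 kg/m³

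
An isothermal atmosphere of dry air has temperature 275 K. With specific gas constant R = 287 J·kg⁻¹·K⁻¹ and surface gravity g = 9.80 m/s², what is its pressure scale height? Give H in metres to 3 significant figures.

H ≈ 8050 m

The scale height of an isothermal atmosphere is H = RT/g.
H = 287 × 275 / 9.80 = 78925/9.80 = 8053.6 m.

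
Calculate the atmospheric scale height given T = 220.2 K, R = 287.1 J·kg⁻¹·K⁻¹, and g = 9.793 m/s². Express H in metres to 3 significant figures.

The scale height of an isothermal atmosphere is H = RT/g.
H = 287.1 × 220.2 / 9.793 = 63219/9.793 = 6455.5 m.

H ≈ 6460 m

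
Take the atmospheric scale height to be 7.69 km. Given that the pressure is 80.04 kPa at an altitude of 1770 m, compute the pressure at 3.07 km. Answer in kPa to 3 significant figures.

P ≈ 67.6 kPa

Between two levels, P₂ = P₁ exp(−Δz/H) with Δz = z₂ − z₁.
Δz = 3070.0 − 1770.0 = 1300.0 m; Δz/H = 1300.0/7690.0 = 0.16905.
P₂ = 80.04 × exp(−0.16905) = 80.04 × 0.84447 = 67.591 kPa.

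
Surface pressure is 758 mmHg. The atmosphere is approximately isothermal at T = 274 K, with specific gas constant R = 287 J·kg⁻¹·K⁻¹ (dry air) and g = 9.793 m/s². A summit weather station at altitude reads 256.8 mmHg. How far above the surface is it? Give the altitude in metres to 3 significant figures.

Scale height: H = RT/g = 287 × 274 / 9.793 = 8030.0 m.
Invert the barometric formula: z = H ln(P₀/P).
P₀/P = 758/256.8 = 2.9517; ln(2.9517) = 1.0824.
z = 8030.0 × 1.0824 = 8691.7 m.

z ≈ 8690 m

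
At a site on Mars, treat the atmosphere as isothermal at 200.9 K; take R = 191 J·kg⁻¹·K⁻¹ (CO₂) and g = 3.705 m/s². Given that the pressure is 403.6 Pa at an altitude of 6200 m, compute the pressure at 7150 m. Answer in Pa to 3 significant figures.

Scale height: H = RT/g = 191 × 200.9 / 3.705 = 10357 m.
Between two levels, P₂ = P₁ exp(−Δz/H) with Δz = z₂ − z₁.
Δz = 7150.0 − 6200.0 = 950.00 m; Δz/H = 950.00/10357 = 0.091725.
P₂ = 403.6 × exp(−0.091725) = 403.6 × 0.91236 = 368.23 Pa.

P ≈ 368 Pa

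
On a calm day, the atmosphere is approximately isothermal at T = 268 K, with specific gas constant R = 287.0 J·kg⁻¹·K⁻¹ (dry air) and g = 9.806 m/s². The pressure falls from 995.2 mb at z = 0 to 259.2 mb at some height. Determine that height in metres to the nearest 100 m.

z ≈ 10600 m

Scale height: H = RT/g = 287.0 × 268 / 9.806 = 7843.8 m.
Invert the barometric formula: z = H ln(P₀/P).
P₀/P = 995.2/259.2 = 3.8395; ln(3.8395) = 1.3453.
z = 7843.8 × 1.3453 = 10552 m.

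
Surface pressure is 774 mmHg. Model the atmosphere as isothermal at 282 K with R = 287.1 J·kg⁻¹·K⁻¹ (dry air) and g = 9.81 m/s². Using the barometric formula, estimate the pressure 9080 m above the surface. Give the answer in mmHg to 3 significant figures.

P ≈ 258 mmHg

Scale height: H = RT/g = 287.1 × 282 / 9.81 = 8253.0 m.
Barometric formula: P = P₀ exp(−z/H).
z/H = 9080.0/8253.0 = 1.1002; exp(−1.1002) = 0.33280.
P = 774 × 0.33280 = 257.59 mmHg.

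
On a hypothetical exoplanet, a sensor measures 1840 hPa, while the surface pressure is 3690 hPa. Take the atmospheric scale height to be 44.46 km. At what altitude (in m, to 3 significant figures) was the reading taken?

z ≈ 30900 m

Invert the barometric formula: z = H ln(P₀/P).
P₀/P = 3690/1840 = 2.0054; ln(2.0054) = 0.69584.
z = 44460 × 0.69584 = 30937 m.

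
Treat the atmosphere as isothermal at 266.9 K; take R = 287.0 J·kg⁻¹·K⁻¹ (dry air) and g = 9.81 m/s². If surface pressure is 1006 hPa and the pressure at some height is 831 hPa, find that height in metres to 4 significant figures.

Scale height: H = RT/g = 287.0 × 266.9 / 9.81 = 7808.4 m.
Invert the barometric formula: z = H ln(P₀/P).
P₀/P = 1006/831 = 1.2106; ln(1.2106) = 0.19112.
z = 7808.4 × 0.19112 = 1492.3 m.

z ≈ 1492 m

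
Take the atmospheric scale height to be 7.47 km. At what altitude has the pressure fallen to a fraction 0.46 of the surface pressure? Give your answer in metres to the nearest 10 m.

z ≈ 5800 m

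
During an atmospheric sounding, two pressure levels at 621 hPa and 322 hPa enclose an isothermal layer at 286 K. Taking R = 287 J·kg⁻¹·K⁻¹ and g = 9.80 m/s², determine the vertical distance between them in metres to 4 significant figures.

Δz ≈ 5501 m

Hypsometric equation: Δz = (R T̄/g) ln(P₁/P₂).
R T̄/g = 287 × 286 / 9.80 = 8375.7 m.
ln(621/322) = ln(1.9286) = 0.65679.
Δz = 8375.7 × 0.65679 = 5501.1 m.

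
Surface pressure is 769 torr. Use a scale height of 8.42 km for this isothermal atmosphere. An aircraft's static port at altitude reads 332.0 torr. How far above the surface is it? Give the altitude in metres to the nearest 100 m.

Invert the barometric formula: z = H ln(P₀/P).
P₀/P = 769/332.0 = 2.3163; ln(2.3163) = 0.83997.
z = 8420.0 × 0.83997 = 7072.5 m.

z ≈ 7100 m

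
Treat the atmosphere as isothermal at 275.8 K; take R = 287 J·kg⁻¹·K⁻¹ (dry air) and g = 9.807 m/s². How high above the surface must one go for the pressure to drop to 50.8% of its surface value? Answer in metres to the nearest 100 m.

z ≈ 5500 m

Scale height: H = RT/g = 287 × 275.8 / 9.807 = 8071.2 m.
Set P/P₀ = exp(−z/H) = 0.508, so z = −H ln(0.508).
−ln(0.508) = 0.67727; z = 8071.2 × 0.67727 = 5466.4 m.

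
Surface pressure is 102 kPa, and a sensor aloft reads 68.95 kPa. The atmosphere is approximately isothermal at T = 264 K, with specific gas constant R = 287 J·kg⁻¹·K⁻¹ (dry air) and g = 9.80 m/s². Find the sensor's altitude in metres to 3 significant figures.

z ≈ 3030 m

Scale height: H = RT/g = 287 × 264 / 9.80 = 7731.4 m.
Invert the barometric formula: z = H ln(P₀/P).
P₀/P = 102/68.95 = 1.4793; ln(1.4793) = 0.39157.
z = 7731.4 × 0.39157 = 3027.4 m.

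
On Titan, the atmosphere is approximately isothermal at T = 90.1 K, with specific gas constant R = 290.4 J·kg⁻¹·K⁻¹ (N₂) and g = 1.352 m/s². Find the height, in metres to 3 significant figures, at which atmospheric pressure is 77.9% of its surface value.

z ≈ 4830 m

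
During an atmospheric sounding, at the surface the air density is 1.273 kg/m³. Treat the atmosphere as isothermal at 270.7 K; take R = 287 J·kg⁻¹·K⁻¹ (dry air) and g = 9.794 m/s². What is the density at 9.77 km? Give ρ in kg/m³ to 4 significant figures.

ρ ≈ 0.3715 kg/m³

Scale height: H = RT/g = 287 × 270.7 / 9.794 = 7932.5 m.
In an isothermal atmosphere, density decays like pressure: ρ = ρ₀ exp(−z/H).
z/H = 9770.0/7932.5 = 1.2316; exp(−1.2316) = 0.29183.
ρ = 1.273 × 0.29183 = 0.37150 kg/m³.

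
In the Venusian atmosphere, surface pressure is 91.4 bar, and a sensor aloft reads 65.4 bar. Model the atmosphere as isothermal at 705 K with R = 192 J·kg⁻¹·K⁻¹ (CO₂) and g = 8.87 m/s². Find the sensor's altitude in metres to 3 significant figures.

Scale height: H = RT/g = 192 × 705 / 8.87 = 15260 m.
Invert the barometric formula: z = H ln(P₀/P).
P₀/P = 91.4/65.4 = 1.3976; ln(1.3976) = 0.33476.
z = 15260 × 0.33476 = 5108.4 m.

z ≈ 5110 m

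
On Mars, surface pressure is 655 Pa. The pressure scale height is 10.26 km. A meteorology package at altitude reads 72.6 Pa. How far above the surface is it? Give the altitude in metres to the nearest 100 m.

z ≈ 22600 m

Invert the barometric formula: z = H ln(P₀/P).
P₀/P = 655/72.6 = 9.0220; ln(9.0220) = 2.1997.
z = 10260 × 2.1997 = 22569 m.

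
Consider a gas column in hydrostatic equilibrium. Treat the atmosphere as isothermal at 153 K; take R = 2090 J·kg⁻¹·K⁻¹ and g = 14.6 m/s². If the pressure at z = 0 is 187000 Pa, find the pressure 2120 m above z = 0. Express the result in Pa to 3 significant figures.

Scale height: H = RT/g = 2090 × 153 / 14.6 = 21902 m.
Barometric formula: P = P₀ exp(−z/H).
z/H = 2120.0/21902 = 0.096795; exp(−0.096795) = 0.90774.
P = 187000 × 0.90774 = 169750 Pa.

P ≈ 170000 Pa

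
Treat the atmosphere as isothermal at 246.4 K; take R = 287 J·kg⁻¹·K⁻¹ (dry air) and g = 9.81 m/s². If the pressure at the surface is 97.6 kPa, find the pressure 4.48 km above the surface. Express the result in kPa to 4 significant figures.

Scale height: H = RT/g = 287 × 246.4 / 9.81 = 7208.6 m.
Barometric formula: P = P₀ exp(−z/H).
z/H = 4480.0/7208.6 = 0.62148; exp(−0.62148) = 0.53715.
P = 97.6 × 0.53715 = 52.426 kPa.

P ≈ 52.43 kPa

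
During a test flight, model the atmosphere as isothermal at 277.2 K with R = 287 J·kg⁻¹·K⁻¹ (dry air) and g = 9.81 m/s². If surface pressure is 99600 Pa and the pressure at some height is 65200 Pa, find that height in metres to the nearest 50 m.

z ≈ 3450 m

Scale height: H = RT/g = 287 × 277.2 / 9.81 = 8109.7 m.
Invert the barometric formula: z = H ln(P₀/P).
P₀/P = 99600/65200 = 1.5276; ln(1.5276) = 0.42370.
z = 8109.7 × 0.42370 = 3436.1 m.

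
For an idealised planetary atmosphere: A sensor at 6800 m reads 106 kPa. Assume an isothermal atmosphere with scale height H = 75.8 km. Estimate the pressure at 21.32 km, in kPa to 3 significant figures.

Between two levels, P₂ = P₁ exp(−Δz/H) with Δz = z₂ − z₁.
Δz = 21320 − 6800.0 = 14520 m; Δz/H = 14520/75800 = 0.19156.
P₂ = 106 × exp(−0.19156) = 106 × 0.82567 = 87.521 kPa.

P ≈ 87.5 kPa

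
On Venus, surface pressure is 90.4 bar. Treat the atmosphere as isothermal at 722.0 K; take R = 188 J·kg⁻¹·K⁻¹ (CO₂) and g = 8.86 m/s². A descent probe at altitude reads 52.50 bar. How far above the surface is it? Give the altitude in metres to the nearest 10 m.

z ≈ 8330 m

Scale height: H = RT/g = 188 × 722.0 / 8.86 = 15320 m.
Invert the barometric formula: z = H ln(P₀/P).
P₀/P = 90.4/52.50 = 1.7219; ln(1.7219) = 0.54343.
z = 15320 × 0.54343 = 8325.3 m.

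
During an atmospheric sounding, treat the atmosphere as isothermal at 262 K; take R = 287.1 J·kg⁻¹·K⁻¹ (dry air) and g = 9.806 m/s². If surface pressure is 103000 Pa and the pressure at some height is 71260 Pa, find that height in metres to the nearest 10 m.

z ≈ 2830 m

Scale height: H = RT/g = 287.1 × 262 / 9.806 = 7670.8 m.
Invert the barometric formula: z = H ln(P₀/P).
P₀/P = 103000/71260 = 1.4454; ln(1.4454) = 0.36839.
z = 7670.8 × 0.36839 = 2825.8 m.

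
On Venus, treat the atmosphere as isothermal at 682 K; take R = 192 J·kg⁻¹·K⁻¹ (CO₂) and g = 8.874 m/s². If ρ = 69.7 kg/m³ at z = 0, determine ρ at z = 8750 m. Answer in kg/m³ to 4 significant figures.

Scale height: H = RT/g = 192 × 682 / 8.874 = 14756 m.
In an isothermal atmosphere, density decays like pressure: ρ = ρ₀ exp(−z/H).
z/H = 8750.0/14756 = 0.59298; exp(−0.59298) = 0.55268.
ρ = 69.7 × 0.55268 = 38.522 kg/m³.

ρ ≈ 38.52 kg/m³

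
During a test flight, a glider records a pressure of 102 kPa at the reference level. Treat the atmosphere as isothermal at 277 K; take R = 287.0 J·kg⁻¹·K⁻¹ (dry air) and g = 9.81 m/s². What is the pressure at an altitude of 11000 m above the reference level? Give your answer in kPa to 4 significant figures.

Scale height: H = RT/g = 287.0 × 277 / 9.81 = 8103.9 m.
Barometric formula: P = P₀ exp(−z/H).
z/H = 11000/8103.9 = 1.3574; exp(−1.3574) = 0.25733.
P = 102 × 0.25733 = 26.248 kPa.

P ≈ 26.25 kPa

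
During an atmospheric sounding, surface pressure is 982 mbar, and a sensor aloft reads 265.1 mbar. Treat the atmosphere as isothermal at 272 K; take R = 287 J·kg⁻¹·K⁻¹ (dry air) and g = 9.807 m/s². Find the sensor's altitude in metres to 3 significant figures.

Scale height: H = RT/g = 287 × 272 / 9.807 = 7960.0 m.
Invert the barometric formula: z = H ln(P₀/P).
P₀/P = 982/265.1 = 3.7043; ln(3.7043) = 1.3095.
z = 7960.0 × 1.3095 = 10424 m.

z ≈ 10400 m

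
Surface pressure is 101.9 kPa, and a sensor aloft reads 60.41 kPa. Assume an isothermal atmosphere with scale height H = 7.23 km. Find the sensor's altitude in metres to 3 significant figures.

z ≈ 3780 m

Invert the barometric formula: z = H ln(P₀/P).
P₀/P = 101.9/60.41 = 1.6868; ln(1.6868) = 0.52283.
z = 7230.0 × 0.52283 = 3780.1 m.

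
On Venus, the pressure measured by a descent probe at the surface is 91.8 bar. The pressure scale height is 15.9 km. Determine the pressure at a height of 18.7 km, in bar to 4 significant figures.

P ≈ 28.32 bar

Barometric formula: P = P₀ exp(−z/H).
z/H = 18700/15900 = 1.1761; exp(−1.1761) = 0.30848.
P = 91.8 × 0.30848 = 28.318 bar.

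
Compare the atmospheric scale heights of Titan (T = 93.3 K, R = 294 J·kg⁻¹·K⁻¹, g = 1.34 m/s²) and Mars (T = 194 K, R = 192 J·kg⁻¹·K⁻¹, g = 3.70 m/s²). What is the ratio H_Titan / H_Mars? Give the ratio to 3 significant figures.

H_Titan/H_Mars ≈ 2.03

H = RT/g for each body.
H_Titan = 294 × 93.3 / 1.34 = 20470 m.
H_Mars = 192 × 194 / 3.70 = 10067 m.
H_Titan/H_Mars = 20470/10067 = 2.0334.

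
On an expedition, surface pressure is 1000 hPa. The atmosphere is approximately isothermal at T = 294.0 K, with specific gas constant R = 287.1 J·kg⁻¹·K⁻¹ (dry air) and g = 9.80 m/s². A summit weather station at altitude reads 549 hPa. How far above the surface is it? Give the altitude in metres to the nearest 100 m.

z ≈ 5200 m

Scale height: H = RT/g = 287.1 × 294.0 / 9.80 = 8613.0 m.
Invert the barometric formula: z = H ln(P₀/P).
P₀/P = 1000/549 = 1.8215; ln(1.8215) = 0.59966.
z = 8613.0 × 0.59966 = 5164.9 m.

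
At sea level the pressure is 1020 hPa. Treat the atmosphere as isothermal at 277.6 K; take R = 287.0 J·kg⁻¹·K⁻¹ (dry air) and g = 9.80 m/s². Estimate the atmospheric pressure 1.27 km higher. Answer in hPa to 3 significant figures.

Scale height: H = RT/g = 287.0 × 277.6 / 9.80 = 8129.7 m.
Barometric formula: P = P₀ exp(−z/H).
z/H = 1270.0/8129.7 = 0.15622; exp(−0.15622) = 0.85537.
P = 1020 × 0.85537 = 872.48 hPa.

P ≈ 872 hPa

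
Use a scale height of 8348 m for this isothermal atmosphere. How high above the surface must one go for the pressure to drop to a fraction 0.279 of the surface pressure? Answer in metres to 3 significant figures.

z ≈ 10700 m

Set P/P₀ = exp(−z/H) = 0.279, so z = −H ln(0.279).
−ln(0.279) = 1.2765; z = 8348.0 × 1.2765 = 10656 m.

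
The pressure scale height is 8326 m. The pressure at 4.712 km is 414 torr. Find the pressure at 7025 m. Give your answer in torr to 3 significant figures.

Between two levels, P₂ = P₁ exp(−Δz/H) with Δz = z₂ − z₁.
Δz = 7025.0 − 4712.0 = 2313.0 m; Δz/H = 2313.0/8326.0 = 0.27780.
P₂ = 414 × exp(−0.27780) = 414 × 0.75745 = 313.58 torr.

P ≈ 314 torr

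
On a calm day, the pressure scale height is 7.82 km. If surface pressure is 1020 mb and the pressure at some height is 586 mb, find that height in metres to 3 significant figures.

z ≈ 4330 m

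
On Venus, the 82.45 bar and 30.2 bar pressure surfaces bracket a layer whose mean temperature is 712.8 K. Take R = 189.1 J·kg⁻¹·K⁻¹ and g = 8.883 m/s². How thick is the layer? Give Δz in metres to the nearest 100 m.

Δz ≈ 15200 m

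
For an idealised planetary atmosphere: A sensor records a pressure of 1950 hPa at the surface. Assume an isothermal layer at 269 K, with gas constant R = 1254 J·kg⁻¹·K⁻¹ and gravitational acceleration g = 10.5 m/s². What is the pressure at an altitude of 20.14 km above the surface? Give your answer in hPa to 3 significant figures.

P ≈ 1040 hPa

Scale height: H = RT/g = 1254 × 269 / 10.5 = 32126 m.
Barometric formula: P = P₀ exp(−z/H).
z/H = 20140/32126 = 0.62691; exp(−0.62691) = 0.53424.
P = 1950 × 0.53424 = 1041.8 hPa.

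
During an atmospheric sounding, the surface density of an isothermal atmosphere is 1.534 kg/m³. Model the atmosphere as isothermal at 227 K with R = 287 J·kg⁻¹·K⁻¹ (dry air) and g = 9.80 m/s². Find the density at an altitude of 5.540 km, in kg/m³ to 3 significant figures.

ρ ≈ 0.667 kg/m³

Scale height: H = RT/g = 287 × 227 / 9.80 = 6647.9 m.
In an isothermal atmosphere, density decays like pressure: ρ = ρ₀ exp(−z/H).
z/H = 5540.0/6647.9 = 0.83335; exp(−0.83335) = 0.43459.
ρ = 1.534 × 0.43459 = 0.66666 kg/m³.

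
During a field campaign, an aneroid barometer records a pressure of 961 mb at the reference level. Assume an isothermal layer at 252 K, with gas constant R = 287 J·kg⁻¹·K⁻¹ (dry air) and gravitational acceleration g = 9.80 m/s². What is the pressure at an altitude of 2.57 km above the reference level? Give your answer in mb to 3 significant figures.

P ≈ 678 mb

Scale height: H = RT/g = 287 × 252 / 9.80 = 7380.0 m.
Barometric formula: P = P₀ exp(−z/H).
z/H = 2570.0/7380.0 = 0.34824; exp(−0.34824) = 0.70593.
P = 961 × 0.70593 = 678.40 mb.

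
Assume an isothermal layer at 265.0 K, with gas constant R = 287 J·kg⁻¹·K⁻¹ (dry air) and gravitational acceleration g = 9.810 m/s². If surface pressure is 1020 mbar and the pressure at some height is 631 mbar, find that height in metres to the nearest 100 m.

Scale height: H = RT/g = 287 × 265.0 / 9.810 = 7752.8 m.
Invert the barometric formula: z = H ln(P₀/P).
P₀/P = 1020/631 = 1.6165; ln(1.6165) = 0.48026.
z = 7752.8 × 0.48026 = 3723.4 m.

z ≈ 3700 m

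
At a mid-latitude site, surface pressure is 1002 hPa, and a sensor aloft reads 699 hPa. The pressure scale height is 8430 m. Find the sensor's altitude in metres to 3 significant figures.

z ≈ 3040 m

Invert the barometric formula: z = H ln(P₀/P).
P₀/P = 1002/699 = 1.4335; ln(1.4335) = 0.36012.
z = 8430.0 × 0.36012 = 3035.8 m.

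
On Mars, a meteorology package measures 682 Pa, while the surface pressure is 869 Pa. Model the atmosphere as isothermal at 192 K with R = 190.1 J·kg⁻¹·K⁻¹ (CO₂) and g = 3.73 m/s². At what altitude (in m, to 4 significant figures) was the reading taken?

z ≈ 2371 m

Scale height: H = RT/g = 190.1 × 192 / 3.73 = 9785.3 m.
Invert the barometric formula: z = H ln(P₀/P).
P₀/P = 869/682 = 1.2742; ln(1.2742) = 0.24232.
z = 9785.3 × 0.24232 = 2371.2 m.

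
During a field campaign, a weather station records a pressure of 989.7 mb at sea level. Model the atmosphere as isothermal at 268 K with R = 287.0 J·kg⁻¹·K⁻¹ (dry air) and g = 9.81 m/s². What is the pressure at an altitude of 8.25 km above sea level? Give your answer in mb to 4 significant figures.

Scale height: H = RT/g = 287.0 × 268 / 9.81 = 7840.6 m.
Barometric formula: P = P₀ exp(−z/H).
z/H = 8250.0/7840.6 = 1.0522; exp(−1.0522) = 0.34917.
P = 989.7 × 0.34917 = 345.57 mb.

P ≈ 345.6 mb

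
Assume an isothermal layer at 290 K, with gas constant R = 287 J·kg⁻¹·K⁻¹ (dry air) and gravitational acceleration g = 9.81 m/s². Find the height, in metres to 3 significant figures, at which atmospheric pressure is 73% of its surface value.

Scale height: H = RT/g = 287 × 290 / 9.81 = 8484.2 m.
Set P/P₀ = exp(−z/H) = 0.73, so z = −H ln(0.73).
−ln(0.73) = 0.31471; z = 8484.2 × 0.31471 = 2670.1 m.

z ≈ 2670 m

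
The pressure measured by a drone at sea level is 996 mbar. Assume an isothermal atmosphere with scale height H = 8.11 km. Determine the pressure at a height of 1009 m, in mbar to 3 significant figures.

Barometric formula: P = P₀ exp(−z/H).
z/H = 1009.0/8110.0 = 0.12441; exp(−0.12441) = 0.88302.
P = 996 × 0.88302 = 879.49 mbar.

P ≈ 879 mbar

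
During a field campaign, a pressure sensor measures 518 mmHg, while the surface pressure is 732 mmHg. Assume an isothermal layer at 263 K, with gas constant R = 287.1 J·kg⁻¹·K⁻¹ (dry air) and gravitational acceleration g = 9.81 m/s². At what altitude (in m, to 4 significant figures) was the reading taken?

Scale height: H = RT/g = 287.1 × 263 / 9.81 = 7697.0 m.
Invert the barometric formula: z = H ln(P₀/P).
P₀/P = 732/518 = 1.4131; ln(1.4131) = 0.34579.
z = 7697.0 × 0.34579 = 2661.5 m.

z ≈ 2662 m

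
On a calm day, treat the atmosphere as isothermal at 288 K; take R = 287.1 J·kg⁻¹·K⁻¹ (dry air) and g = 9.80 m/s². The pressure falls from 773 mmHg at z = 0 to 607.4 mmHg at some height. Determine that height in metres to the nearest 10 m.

z ≈ 2030 m

Scale height: H = RT/g = 287.1 × 288 / 9.80 = 8437.2 m.
Invert the barometric formula: z = H ln(P₀/P).
P₀/P = 773/607.4 = 1.2726; ln(1.2726) = 0.24106.
z = 8437.2 × 0.24106 = 2033.9 m.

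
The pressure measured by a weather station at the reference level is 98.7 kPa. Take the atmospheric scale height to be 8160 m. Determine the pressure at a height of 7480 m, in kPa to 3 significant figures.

Barometric formula: P = P₀ exp(−z/H).
z/H = 7480.0/8160.0 = 0.91667; exp(−0.91667) = 0.39985.
P = 98.7 × 0.39985 = 39.465 kPa.

P ≈ 39.5 kPa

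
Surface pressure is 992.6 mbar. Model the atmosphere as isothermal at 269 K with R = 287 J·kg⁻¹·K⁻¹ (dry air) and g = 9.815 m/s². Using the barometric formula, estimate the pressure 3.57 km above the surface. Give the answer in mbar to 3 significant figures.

P ≈ 630 mbar

Scale height: H = RT/g = 287 × 269 / 9.815 = 7865.8 m.
Barometric formula: P = P₀ exp(−z/H).
z/H = 3570.0/7865.8 = 0.45386; exp(−0.45386) = 0.63517.
P = 992.6 × 0.63517 = 630.47 mbar.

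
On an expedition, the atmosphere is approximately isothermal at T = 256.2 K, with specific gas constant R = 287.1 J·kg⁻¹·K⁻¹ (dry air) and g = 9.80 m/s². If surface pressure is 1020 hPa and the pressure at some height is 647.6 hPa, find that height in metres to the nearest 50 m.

Scale height: H = RT/g = 287.1 × 256.2 / 9.80 = 7505.6 m.
Invert the barometric formula: z = H ln(P₀/P).
P₀/P = 1020/647.6 = 1.5750; ln(1.5750) = 0.45426.
z = 7505.6 × 0.45426 = 3409.5 m.

z ≈ 3400 m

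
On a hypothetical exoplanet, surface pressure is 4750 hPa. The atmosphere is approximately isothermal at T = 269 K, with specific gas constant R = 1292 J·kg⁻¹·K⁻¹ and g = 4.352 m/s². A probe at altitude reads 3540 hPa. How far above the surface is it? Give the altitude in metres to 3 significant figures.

Scale height: H = RT/g = 1292 × 269 / 4.352 = 79859 m.
Invert the barometric formula: z = H ln(P₀/P).
P₀/P = 4750/3540 = 1.3418; ln(1.3418) = 0.29401.
z = 79859 × 0.29401 = 23479 m.

z ≈ 23500 m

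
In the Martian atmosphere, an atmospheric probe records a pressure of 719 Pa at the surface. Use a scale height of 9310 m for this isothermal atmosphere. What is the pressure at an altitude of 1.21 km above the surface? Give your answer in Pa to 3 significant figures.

P ≈ 631 Pa

Barometric formula: P = P₀ exp(−z/H).
z/H = 1210.0/9310.0 = 0.12997; exp(−0.12997) = 0.87812.
P = 719 × 0.87812 = 631.37 Pa.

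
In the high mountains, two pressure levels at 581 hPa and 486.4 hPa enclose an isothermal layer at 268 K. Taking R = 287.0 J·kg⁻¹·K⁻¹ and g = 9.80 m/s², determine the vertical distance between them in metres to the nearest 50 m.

Hypsometric equation: Δz = (R T̄/g) ln(P₁/P₂).
R T̄/g = 287.0 × 268 / 9.80 = 7848.6 m.
ln(581/486.4) = ln(1.1945) = 0.17773.
Δz = 7848.6 × 0.17773 = 1394.9 m.

Δz ≈ 1400 m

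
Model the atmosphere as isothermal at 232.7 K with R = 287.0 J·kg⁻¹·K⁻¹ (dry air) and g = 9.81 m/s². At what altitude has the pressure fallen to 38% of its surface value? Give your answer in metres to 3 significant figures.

Scale height: H = RT/g = 287.0 × 232.7 / 9.81 = 6807.8 m.
Set P/P₀ = exp(−z/H) = 0.38, so z = −H ln(0.38).
−ln(0.38) = 0.96758; z = 6807.8 × 0.96758 = 6587.1 m.

z ≈ 6590 m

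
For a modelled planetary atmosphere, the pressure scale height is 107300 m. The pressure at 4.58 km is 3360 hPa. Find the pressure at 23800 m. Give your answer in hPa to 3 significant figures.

Between two levels, P₂ = P₁ exp(−Δz/H) with Δz = z₂ − z₁.
Δz = 23800 − 4580.0 = 19220 m; Δz/H = 19220/107300 = 0.17912.
P₂ = 3360 × exp(−0.17912) = 3360 × 0.83601 = 2809.0 hPa.

P ≈ 2810 hPa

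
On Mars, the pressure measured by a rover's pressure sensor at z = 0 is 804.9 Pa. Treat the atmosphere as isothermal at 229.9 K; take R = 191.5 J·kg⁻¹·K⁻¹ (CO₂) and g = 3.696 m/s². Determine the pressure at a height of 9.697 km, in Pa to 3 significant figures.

Scale height: H = RT/g = 191.5 × 229.9 / 3.696 = 11912 m.
Barometric formula: P = P₀ exp(−z/H).
z/H = 9697.0/11912 = 0.81405; exp(−0.81405) = 0.44306.
P = 804.9 × 0.44306 = 356.62 Pa.

P ≈ 357 Pa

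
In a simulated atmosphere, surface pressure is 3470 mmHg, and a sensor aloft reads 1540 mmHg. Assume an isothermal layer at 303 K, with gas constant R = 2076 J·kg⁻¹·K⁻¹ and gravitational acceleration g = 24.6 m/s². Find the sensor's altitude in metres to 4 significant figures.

Scale height: H = RT/g = 2076 × 303 / 24.6 = 25570 m.
Invert the barometric formula: z = H ln(P₀/P).
P₀/P = 3470/1540 = 2.2532; ln(2.2532) = 0.81235.
z = 25570 × 0.81235 = 20772 m.

z ≈ 20770 m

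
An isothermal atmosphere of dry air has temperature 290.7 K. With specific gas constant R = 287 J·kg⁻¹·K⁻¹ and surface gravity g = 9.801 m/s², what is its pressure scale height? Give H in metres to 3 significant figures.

The scale height of an isothermal atmosphere is H = RT/g.
H = 287 × 290.7 / 9.801 = 83431/9.801 = 8512.5 m.

H ≈ 8510 m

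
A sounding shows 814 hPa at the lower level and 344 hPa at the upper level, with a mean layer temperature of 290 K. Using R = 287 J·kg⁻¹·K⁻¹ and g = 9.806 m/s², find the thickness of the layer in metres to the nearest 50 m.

Δz ≈ 7300 m

Hypsometric equation: Δz = (R T̄/g) ln(P₁/P₂).
R T̄/g = 287 × 290 / 9.806 = 8487.7 m.
ln(814/344) = ln(2.3663) = 0.86133.
Δz = 8487.7 × 0.86133 = 7310.7 m.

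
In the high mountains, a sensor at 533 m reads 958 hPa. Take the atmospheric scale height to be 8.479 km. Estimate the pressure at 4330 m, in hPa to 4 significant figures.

Between two levels, P₂ = P₁ exp(−Δz/H) with Δz = z₂ − z₁.
Δz = 4330.0 − 533.00 = 3797.0 m; Δz/H = 3797.0/8479.0 = 0.44781.
P₂ = 958 × exp(−0.44781) = 958 × 0.63903 = 612.19 hPa.

P ≈ 612.2 hPa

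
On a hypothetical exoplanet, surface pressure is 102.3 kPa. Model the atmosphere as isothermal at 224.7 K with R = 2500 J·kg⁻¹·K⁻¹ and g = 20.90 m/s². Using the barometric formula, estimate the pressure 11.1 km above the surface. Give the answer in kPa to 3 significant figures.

P ≈ 67.7 kPa

Scale height: H = RT/g = 2500 × 224.7 / 20.90 = 26878 m.
Barometric formula: P = P₀ exp(−z/H).
z/H = 11100/26878 = 0.41298; exp(−0.41298) = 0.66168.
P = 102.3 × 0.66168 = 67.690 kPa.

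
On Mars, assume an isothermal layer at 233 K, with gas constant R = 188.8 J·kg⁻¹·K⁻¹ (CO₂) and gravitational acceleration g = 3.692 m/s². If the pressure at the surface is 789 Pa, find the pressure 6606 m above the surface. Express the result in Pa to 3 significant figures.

Scale height: H = RT/g = 188.8 × 233 / 3.692 = 11915 m.
Barometric formula: P = P₀ exp(−z/H).
z/H = 6606.0/11915 = 0.55443; exp(−0.55443) = 0.57440.
P = 789 × 0.57440 = 453.20 Pa.

P ≈ 453 Pa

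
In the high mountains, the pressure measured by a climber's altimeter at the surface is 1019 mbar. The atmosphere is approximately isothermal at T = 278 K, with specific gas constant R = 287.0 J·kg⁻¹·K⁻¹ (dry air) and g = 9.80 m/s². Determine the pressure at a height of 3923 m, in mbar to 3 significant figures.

P ≈ 629 mbar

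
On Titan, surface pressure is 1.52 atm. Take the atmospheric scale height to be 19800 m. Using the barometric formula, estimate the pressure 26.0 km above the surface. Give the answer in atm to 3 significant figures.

P ≈ 0.409 atm

Barometric formula: P = P₀ exp(−z/H).
z/H = 26000/19800 = 1.3131; exp(−1.3131) = 0.26898.
P = 1.52 × 0.26898 = 0.40885 atm.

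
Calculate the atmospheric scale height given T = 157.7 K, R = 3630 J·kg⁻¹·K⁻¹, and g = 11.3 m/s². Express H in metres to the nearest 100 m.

The scale height of an isothermal atmosphere is H = RT/g.
H = 3630 × 157.7 / 11.3 = 572450/11.3 = 50659 m.

H ≈ 50700 m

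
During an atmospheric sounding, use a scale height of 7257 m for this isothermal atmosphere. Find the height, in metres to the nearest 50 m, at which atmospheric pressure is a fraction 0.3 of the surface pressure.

z ≈ 8750 m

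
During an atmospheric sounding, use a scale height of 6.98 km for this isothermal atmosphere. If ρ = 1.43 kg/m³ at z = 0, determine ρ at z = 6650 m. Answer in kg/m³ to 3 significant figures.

In an isothermal atmosphere, density decays like pressure: ρ = ρ₀ exp(−z/H).
z/H = 6650.0/6980.0 = 0.95272; exp(−0.95272) = 0.38569.
ρ = 1.43 × 0.38569 = 0.55154 kg/m³.

ρ ≈ 0.552 kg/m³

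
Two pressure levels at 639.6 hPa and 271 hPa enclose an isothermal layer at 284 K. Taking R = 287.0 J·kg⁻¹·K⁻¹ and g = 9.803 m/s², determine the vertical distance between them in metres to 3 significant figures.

Hypsometric equation: Δz = (R T̄/g) ln(P₁/P₂).
R T̄/g = 287.0 × 284 / 9.803 = 8314.6 m.
ln(639.6/271) = ln(2.3601) = 0.85870.
Δz = 8314.6 × 0.85870 = 7139.7 m.

Δz ≈ 7140 m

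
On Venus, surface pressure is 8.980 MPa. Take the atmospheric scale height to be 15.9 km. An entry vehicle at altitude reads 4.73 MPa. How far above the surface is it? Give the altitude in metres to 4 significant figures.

z ≈ 10190 m

Invert the barometric formula: z = H ln(P₀/P).
P₀/P = 8.980/4.73 = 1.8985; ln(1.8985) = 0.64106.
z = 15900 × 0.64106 = 10193 m.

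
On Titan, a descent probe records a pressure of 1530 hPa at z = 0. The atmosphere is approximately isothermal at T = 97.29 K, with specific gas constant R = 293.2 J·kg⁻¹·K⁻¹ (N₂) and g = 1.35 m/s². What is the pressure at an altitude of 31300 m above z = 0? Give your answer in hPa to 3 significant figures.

P ≈ 348 hPa

Scale height: H = RT/g = 293.2 × 97.29 / 1.35 = 21130 m.
Barometric formula: P = P₀ exp(−z/H).
z/H = 31300/21130 = 1.4813; exp(−1.4813) = 0.22734.
P = 1530 × 0.22734 = 347.83 hPa.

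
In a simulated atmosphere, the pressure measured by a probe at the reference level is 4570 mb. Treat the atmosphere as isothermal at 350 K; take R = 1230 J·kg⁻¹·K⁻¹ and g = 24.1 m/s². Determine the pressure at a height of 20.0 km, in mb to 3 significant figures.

Scale height: H = RT/g = 1230 × 350 / 24.1 = 17863 m.
Barometric formula: P = P₀ exp(−z/H).
z/H = 20000/17863 = 1.1196; exp(−1.1196) = 0.32641.
P = 4570 × 0.32641 = 1491.7 mb.

P ≈ 1490 mb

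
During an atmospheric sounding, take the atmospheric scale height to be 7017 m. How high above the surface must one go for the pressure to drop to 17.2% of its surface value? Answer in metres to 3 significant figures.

Set P/P₀ = exp(−z/H) = 0.172, so z = −H ln(0.172).
−ln(0.172) = 1.7603; z = 7017.0 × 1.7603 = 12352 m.

z ≈ 12400 m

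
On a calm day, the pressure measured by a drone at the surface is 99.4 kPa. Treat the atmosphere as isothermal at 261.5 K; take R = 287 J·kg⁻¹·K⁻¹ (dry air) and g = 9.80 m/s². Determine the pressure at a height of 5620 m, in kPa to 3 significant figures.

Scale height: H = RT/g = 287 × 261.5 / 9.80 = 7658.2 m.
Barometric formula: P = P₀ exp(−z/H).
z/H = 5620.0/7658.2 = 0.73385; exp(−0.73385) = 0.48006.
P = 99.4 × 0.48006 = 47.718 kPa.

P ≈ 47.7 kPa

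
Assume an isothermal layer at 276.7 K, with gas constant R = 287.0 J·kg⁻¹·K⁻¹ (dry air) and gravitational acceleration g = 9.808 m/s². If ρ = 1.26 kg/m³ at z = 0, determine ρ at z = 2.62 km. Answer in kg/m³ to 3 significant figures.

Scale height: H = RT/g = 287.0 × 276.7 / 9.808 = 8096.7 m.
In an isothermal atmosphere, density decays like pressure: ρ = ρ₀ exp(−z/H).
z/H = 2620.0/8096.7 = 0.32359; exp(−0.32359) = 0.72355.
ρ = 1.26 × 0.72355 = 0.91167 kg/m³.

ρ ≈ 0.912 kg/m³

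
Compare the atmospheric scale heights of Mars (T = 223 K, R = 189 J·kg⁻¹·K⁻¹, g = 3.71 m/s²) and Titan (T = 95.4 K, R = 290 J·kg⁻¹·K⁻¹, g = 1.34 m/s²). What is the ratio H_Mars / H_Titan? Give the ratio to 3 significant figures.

H = RT/g for each body.
H_Mars = 189 × 223 / 3.71 = 11360 m.
H_Titan = 290 × 95.4 / 1.34 = 20646 m.
H_Mars/H_Titan = 11360/20646 = 0.55023.

H_Mars/H_Titan ≈ 0.550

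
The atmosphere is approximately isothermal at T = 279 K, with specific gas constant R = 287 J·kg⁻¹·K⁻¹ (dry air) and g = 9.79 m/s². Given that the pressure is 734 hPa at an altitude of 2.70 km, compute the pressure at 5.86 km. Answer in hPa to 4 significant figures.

Scale height: H = RT/g = 287 × 279 / 9.79 = 8179.1 m.
Between two levels, P₂ = P₁ exp(−Δz/H) with Δz = z₂ − z₁.
Δz = 5860.0 − 2700.0 = 3160.0 m; Δz/H = 3160.0/8179.1 = 0.38635.
P₂ = 734 × exp(−0.38635) = 734 × 0.67953 = 498.78 hPa.

P ≈ 498.8 hPa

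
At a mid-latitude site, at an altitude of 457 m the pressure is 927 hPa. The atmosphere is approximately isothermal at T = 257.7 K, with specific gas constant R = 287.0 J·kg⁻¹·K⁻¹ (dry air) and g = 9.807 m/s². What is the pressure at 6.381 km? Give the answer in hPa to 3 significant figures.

P ≈ 423 hPa

Scale height: H = RT/g = 287.0 × 257.7 / 9.807 = 7541.5 m.
Between two levels, P₂ = P₁ exp(−Δz/H) with Δz = z₂ − z₁.
Δz = 6381.0 − 457.00 = 5924.0 m; Δz/H = 5924.0/7541.5 = 0.78552.
P₂ = 927 × exp(−0.78552) = 927 × 0.45588 = 422.60 hPa.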